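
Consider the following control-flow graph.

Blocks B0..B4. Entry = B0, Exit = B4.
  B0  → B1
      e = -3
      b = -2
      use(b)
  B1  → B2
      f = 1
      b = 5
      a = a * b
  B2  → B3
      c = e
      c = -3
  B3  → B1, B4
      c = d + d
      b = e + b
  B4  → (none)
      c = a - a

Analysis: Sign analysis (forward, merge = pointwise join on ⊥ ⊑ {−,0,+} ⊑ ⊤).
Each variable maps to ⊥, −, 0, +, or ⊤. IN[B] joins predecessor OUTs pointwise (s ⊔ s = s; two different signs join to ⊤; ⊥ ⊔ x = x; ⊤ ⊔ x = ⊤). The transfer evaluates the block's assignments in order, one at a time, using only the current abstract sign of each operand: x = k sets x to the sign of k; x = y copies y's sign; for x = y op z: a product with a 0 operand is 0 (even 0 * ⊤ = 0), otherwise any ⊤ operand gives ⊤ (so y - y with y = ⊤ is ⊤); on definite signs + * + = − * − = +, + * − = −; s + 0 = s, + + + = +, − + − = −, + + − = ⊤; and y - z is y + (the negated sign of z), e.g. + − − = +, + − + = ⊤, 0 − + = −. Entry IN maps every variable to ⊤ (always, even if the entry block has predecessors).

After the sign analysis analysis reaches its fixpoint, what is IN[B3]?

Answer: {a: ⊤, b: +, c: -, d: ⊤, e: -, f: +}

Trace:
Per-block solution:
  B0: | IN=(all ⊤) | OUT={b:-, e:-; rest ⊤}
  B1: | IN={e:-; rest ⊤} | OUT={b:+, e:-, f:+; rest ⊤}
  B2: | IN={b:+, e:-, f:+; rest ⊤} | OUT={b:+, c:-, e:-, f:+; rest ⊤}
  B3: | IN={b:+, c:-, e:-, f:+; rest ⊤} | OUT={e:-, f:+; rest ⊤}
  B4: | IN={e:-, f:+; rest ⊤} | OUT={e:-, f:+; rest ⊤}

Merge at B3: IN[B3] = OUT[B2] = {a: ⊤, b: +, c: -, d: ⊤, e: -, f: +}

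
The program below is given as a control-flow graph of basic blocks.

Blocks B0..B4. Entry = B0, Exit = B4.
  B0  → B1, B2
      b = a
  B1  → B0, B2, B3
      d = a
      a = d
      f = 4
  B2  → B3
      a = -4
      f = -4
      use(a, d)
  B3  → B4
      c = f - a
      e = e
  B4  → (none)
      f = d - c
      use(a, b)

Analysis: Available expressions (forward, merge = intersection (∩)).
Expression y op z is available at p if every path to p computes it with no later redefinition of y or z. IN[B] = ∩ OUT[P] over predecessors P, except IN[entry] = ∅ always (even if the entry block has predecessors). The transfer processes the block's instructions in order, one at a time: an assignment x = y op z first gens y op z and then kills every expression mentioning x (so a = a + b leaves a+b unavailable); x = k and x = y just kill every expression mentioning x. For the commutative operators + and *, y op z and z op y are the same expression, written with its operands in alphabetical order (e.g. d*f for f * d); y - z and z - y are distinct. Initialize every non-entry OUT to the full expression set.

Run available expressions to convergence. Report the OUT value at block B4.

Answer: {d-c}

Derivation:
Fixpoint table:
  B0:   IN={}   OUT={}
  B1:   IN={}   OUT={}
  B2:   IN={}   OUT={}
  B3:   IN={}   OUT={f-a}
  B4:   IN={f-a}   OUT={d-c}

Merge at B4: IN[B4] = OUT[B3] = {f-a}
Applying B4's transfer function to that IN value gives OUT[B4] (row B4 above).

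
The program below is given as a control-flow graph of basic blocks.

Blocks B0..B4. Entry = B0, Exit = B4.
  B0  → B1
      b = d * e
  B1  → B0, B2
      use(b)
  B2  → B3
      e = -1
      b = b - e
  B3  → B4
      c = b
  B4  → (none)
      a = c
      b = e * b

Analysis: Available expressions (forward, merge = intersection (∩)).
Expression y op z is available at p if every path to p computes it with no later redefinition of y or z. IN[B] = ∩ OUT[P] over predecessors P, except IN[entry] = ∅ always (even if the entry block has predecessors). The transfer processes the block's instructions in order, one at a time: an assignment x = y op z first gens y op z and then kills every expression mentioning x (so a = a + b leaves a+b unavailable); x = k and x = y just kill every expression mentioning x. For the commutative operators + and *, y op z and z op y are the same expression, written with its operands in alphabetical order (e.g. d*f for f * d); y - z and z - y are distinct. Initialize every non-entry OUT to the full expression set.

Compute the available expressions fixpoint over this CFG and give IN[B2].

Answer: {d*e}

Working:
Converged values:
  B0:  IN={}  OUT={d*e}
  B1:  IN={d*e}  OUT={d*e}
  B2:  IN={d*e}  OUT={}
  B3:  IN={}  OUT={}
  B4:  IN={}  OUT={}

Merge at B2: IN[B2] = OUT[B1] = {d*e}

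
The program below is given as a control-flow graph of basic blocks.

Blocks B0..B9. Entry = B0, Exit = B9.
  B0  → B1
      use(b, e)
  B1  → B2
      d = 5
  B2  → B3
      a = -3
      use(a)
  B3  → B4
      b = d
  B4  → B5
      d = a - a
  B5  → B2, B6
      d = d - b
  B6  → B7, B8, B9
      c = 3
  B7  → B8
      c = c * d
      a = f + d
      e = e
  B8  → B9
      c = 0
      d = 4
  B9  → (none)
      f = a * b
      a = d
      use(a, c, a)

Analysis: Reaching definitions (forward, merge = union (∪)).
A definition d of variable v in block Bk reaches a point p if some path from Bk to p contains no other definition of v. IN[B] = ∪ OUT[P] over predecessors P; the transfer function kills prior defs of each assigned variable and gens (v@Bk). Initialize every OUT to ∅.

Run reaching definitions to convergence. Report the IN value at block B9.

Converged values:
  B0:   IN={}   OUT={}
  B1:   IN={}   OUT={d@B1}
  B2:   IN={a@B2, b@B3, d@B1, d@B5}   OUT={a@B2, b@B3, d@B1, d@B5}
  B3:   IN={a@B2, b@B3, d@B1, d@B5}   OUT={a@B2, b@B3, d@B1, d@B5}
  B4:   IN={a@B2, b@B3, d@B1, d@B5}   OUT={a@B2, b@B3, d@B4}
  B5:   IN={a@B2, b@B3, d@B4}   OUT={a@B2, b@B3, d@B5}
  B6:   IN={a@B2, b@B3, d@B5}   OUT={a@B2, b@B3, c@B6, d@B5}
  B7:   IN={a@B2, b@B3, c@B6, d@B5}   OUT={a@B7, b@B3, c@B7, d@B5, e@B7}
  B8:   IN={a@B2, a@B7, b@B3, c@B6, c@B7, d@B5, e@B7}   OUT={a@B2, a@B7, b@B3, c@B8, d@B8, e@B7}
  B9:   IN={a@B2, a@B7, b@B3, c@B6, c@B8, d@B5, d@B8, e@B7}   OUT={a@B9, b@B3, c@B6, c@B8, d@B5, d@B8, e@B7, f@B9}

Merge at B9: IN[B9] = OUT[B6] ⊔ OUT[B8] = {a@B2, a@B7, b@B3, c@B6, c@B8, d@B5, d@B8, e@B7}

Answer: {a@B2, a@B7, b@B3, c@B6, c@B8, d@B5, d@B8, e@B7}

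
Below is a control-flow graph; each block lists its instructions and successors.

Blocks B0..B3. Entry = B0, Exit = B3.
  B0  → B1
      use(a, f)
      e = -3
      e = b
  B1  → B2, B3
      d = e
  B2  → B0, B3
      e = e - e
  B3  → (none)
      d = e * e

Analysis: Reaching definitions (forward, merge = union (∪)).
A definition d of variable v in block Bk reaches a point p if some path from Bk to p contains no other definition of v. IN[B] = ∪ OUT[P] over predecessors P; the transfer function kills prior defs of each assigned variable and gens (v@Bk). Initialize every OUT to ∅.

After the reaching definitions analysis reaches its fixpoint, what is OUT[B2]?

Answer: {d@B1, e@B2}

Derivation:
Converged values:
  B0:   IN={d@B1, e@B2}   OUT={d@B1, e@B0}
  B1:   IN={d@B1, e@B0}   OUT={d@B1, e@B0}
  B2:   IN={d@B1, e@B0}   OUT={d@B1, e@B2}
  B3:   IN={d@B1, e@B0, e@B2}   OUT={d@B3, e@B0, e@B2}

Merge at B2: IN[B2] = OUT[B1] = {d@B1, e@B0}
Applying B2's transfer function to that IN value gives OUT[B2] (row B2 above).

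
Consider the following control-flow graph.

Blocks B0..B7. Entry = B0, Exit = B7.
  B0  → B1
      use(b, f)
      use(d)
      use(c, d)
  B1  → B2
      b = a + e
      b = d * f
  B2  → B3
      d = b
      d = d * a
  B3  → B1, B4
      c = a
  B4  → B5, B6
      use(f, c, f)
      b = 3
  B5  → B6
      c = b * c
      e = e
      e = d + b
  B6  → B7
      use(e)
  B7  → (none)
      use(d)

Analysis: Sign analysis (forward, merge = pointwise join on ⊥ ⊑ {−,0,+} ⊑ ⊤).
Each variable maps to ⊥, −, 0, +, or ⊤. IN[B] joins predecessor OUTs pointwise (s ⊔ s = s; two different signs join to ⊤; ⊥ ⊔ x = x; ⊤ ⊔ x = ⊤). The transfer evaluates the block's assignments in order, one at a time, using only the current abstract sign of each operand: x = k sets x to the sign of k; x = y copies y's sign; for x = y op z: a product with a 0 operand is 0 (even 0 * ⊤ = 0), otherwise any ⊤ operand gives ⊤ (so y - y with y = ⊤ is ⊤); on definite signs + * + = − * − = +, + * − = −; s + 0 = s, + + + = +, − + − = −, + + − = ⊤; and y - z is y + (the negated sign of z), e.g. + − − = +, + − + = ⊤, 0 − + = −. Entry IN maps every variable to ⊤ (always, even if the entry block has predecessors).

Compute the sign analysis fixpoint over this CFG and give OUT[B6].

Per-block solution:
  B0:   IN=(all ⊤)   OUT=(all ⊤)
  B1:   IN=(all ⊤)   OUT=(all ⊤)
  B2:   IN=(all ⊤)   OUT=(all ⊤)
  B3:   IN=(all ⊤)   OUT=(all ⊤)
  B4:   IN=(all ⊤)   OUT={b:+; rest ⊤}
  B5:   IN={b:+; rest ⊤}   OUT={b:+; rest ⊤}
  B6:   IN={b:+; rest ⊤}   OUT={b:+; rest ⊤}
  B7:   IN={b:+; rest ⊤}   OUT={b:+; rest ⊤}

Merge at B6: IN[B6] = OUT[B4] ⊔ OUT[B5] = {a: ⊤, b: +, c: ⊤, d: ⊤, e: ⊤, f: ⊤}
Applying B6's transfer function to that IN value gives OUT[B6] (row B6 above).

Answer: {a: ⊤, b: +, c: ⊤, d: ⊤, e: ⊤, f: ⊤}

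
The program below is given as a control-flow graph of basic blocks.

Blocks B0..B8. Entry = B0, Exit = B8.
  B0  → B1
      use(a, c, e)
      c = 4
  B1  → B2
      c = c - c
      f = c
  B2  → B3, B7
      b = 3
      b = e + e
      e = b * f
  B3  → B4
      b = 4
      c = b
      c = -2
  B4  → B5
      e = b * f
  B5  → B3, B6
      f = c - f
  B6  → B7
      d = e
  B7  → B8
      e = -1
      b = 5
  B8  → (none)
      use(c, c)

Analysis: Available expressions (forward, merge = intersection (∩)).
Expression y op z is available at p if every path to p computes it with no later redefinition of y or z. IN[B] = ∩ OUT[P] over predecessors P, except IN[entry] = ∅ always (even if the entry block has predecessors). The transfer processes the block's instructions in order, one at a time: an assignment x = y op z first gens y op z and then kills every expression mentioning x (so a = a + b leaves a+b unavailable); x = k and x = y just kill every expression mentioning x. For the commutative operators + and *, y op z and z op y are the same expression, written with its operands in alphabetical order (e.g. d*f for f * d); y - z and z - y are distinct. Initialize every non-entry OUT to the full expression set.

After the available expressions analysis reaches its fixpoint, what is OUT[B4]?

Fixpoint table:
  B0:   IN={}   OUT={}
  B1:   IN={}   OUT={}
  B2:   IN={}   OUT={b*f}
  B3:   IN={}   OUT={}
  B4:   IN={}   OUT={b*f}
  B5:   IN={b*f}   OUT={}
  B6:   IN={}   OUT={}
  B7:   IN={}   OUT={}
  B8:   IN={}   OUT={}

Merge at B4: IN[B4] = OUT[B3] = {}
Applying B4's transfer function to that IN value gives OUT[B4] (row B4 above).

Answer: {b*f}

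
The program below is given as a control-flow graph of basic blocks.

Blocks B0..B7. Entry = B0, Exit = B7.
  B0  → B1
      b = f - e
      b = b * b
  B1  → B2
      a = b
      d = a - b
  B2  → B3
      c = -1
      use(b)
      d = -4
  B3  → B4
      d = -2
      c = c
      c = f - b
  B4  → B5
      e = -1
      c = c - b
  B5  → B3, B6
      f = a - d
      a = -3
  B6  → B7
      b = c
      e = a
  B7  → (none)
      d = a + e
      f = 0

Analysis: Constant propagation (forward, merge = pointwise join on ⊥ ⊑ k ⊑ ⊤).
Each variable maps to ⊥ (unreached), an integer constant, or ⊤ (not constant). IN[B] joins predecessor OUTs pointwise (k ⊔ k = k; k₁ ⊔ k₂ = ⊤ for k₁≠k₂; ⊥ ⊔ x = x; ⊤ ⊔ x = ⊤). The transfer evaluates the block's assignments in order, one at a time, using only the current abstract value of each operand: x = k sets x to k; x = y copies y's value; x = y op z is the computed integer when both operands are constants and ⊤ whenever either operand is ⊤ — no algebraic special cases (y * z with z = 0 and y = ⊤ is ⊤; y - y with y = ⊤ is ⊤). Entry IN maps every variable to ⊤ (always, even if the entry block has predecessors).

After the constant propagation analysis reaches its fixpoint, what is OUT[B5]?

Answer: {a: -3, b: ⊤, c: ⊤, d: -2, e: -1, f: ⊤}

Derivation:
Per-block solution:
  B0:  IN=(all ⊤)  OUT=(all ⊤)
  B1:  IN=(all ⊤)  OUT=(all ⊤)
  B2:  IN=(all ⊤)  OUT={c:-1, d:-4; rest ⊤}
  B3:  IN=(all ⊤)  OUT={d:-2; rest ⊤}
  B4:  IN={d:-2; rest ⊤}  OUT={d:-2, e:-1; rest ⊤}
  B5:  IN={d:-2, e:-1; rest ⊤}  OUT={a:-3, d:-2, e:-1; rest ⊤}
  B6:  IN={a:-3, d:-2, e:-1; rest ⊤}  OUT={a:-3, d:-2, e:-3; rest ⊤}
  B7:  IN={a:-3, d:-2, e:-3; rest ⊤}  OUT={a:-3, d:-6, e:-3, f:0; rest ⊤}

Merge at B5: IN[B5] = OUT[B4] = {a: ⊤, b: ⊤, c: ⊤, d: -2, e: -1, f: ⊤}
Applying B5's transfer function to that IN value gives OUT[B5] (row B5 above).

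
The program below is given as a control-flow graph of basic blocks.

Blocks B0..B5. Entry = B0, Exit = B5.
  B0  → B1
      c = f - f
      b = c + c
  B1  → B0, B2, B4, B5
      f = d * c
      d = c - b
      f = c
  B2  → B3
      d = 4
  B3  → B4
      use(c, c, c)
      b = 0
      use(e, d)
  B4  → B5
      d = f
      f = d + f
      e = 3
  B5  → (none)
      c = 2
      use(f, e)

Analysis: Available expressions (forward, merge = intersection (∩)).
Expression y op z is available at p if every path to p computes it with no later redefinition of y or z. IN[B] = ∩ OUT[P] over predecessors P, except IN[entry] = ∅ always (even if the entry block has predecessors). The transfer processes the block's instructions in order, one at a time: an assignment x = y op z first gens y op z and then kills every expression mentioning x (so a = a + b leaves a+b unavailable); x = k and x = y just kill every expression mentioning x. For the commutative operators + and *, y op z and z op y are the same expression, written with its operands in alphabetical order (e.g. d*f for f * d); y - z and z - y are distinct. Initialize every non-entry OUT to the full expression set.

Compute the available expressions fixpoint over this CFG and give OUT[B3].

Answer: {c+c}

Derivation:
Converged values:
  B0:  IN={}  OUT={c+c, f-f}
  B1:  IN={c+c, f-f}  OUT={c+c, c-b}
  B2:  IN={c+c, c-b}  OUT={c+c, c-b}
  B3:  IN={c+c, c-b}  OUT={c+c}
  B4:  IN={c+c}  OUT={c+c}
  B5:  IN={c+c}  OUT={}

Merge at B3: IN[B3] = OUT[B2] = {c+c, c-b}
Applying B3's transfer function to that IN value gives OUT[B3] (row B3 above).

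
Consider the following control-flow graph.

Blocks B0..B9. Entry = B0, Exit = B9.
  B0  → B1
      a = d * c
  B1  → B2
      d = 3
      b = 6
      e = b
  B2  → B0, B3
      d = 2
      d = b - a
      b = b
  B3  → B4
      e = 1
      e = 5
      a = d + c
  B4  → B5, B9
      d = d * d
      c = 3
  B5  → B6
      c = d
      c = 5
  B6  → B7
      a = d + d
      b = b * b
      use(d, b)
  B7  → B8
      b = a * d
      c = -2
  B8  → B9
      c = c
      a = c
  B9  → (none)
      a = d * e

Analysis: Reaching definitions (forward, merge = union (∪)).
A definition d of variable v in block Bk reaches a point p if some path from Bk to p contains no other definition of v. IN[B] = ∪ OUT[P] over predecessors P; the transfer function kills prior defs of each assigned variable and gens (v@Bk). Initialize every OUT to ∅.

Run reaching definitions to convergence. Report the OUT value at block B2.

Converged values:
  B0:  IN={a@B0, b@B2, d@B2, e@B1}  OUT={a@B0, b@B2, d@B2, e@B1}
  B1:  IN={a@B0, b@B2, d@B2, e@B1}  OUT={a@B0, b@B1, d@B1, e@B1}
  B2:  IN={a@B0, b@B1, d@B1, e@B1}  OUT={a@B0, b@B2, d@B2, e@B1}
  B3:  IN={a@B0, b@B2, d@B2, e@B1}  OUT={a@B3, b@B2, d@B2, e@B3}
  B4:  IN={a@B3, b@B2, d@B2, e@B3}  OUT={a@B3, b@B2, c@B4, d@B4, e@B3}
  B5:  IN={a@B3, b@B2, c@B4, d@B4, e@B3}  OUT={a@B3, b@B2, c@B5, d@B4, e@B3}
  B6:  IN={a@B3, b@B2, c@B5, d@B4, e@B3}  OUT={a@B6, b@B6, c@B5, d@B4, e@B3}
  B7:  IN={a@B6, b@B6, c@B5, d@B4, e@B3}  OUT={a@B6, b@B7, c@B7, d@B4, e@B3}
  B8:  IN={a@B6, b@B7, c@B7, d@B4, e@B3}  OUT={a@B8, b@B7, c@B8, d@B4, e@B3}
  B9:  IN={a@B3, a@B8, b@B2, b@B7, c@B4, c@B8, d@B4, e@B3}  OUT={a@B9, b@B2, b@B7, c@B4, c@B8, d@B4, e@B3}

Merge at B2: IN[B2] = OUT[B1] = {a@B0, b@B1, d@B1, e@B1}
Applying B2's transfer function to that IN value gives OUT[B2] (row B2 above).

Answer: {a@B0, b@B2, d@B2, e@B1}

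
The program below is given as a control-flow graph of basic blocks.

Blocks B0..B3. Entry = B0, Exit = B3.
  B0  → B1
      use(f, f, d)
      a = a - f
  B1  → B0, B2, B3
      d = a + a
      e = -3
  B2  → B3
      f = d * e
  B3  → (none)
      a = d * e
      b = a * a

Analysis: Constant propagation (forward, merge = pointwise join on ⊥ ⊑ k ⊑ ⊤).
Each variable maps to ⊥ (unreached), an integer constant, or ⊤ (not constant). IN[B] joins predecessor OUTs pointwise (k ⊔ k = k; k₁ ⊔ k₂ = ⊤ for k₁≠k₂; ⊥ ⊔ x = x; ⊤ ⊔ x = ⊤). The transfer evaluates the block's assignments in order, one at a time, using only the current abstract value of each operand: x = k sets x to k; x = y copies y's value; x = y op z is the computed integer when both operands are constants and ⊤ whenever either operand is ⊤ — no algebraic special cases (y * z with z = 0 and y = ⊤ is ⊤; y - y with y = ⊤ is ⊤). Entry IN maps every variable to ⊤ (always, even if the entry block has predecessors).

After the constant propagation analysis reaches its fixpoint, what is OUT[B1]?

Answer: {a: ⊤, b: ⊤, c: ⊤, d: ⊤, e: -3, f: ⊤}

Working:
Fixpoint table:
  B0:   IN=(all ⊤)   OUT=(all ⊤)
  B1:   IN=(all ⊤)   OUT={e:-3; rest ⊤}
  B2:   IN={e:-3; rest ⊤}   OUT={e:-3; rest ⊤}
  B3:   IN={e:-3; rest ⊤}   OUT={e:-3; rest ⊤}

Merge at B1: IN[B1] = OUT[B0] = {a: ⊤, b: ⊤, c: ⊤, d: ⊤, e: ⊤, f: ⊤}
Applying B1's transfer function to that IN value gives OUT[B1] (row B1 above).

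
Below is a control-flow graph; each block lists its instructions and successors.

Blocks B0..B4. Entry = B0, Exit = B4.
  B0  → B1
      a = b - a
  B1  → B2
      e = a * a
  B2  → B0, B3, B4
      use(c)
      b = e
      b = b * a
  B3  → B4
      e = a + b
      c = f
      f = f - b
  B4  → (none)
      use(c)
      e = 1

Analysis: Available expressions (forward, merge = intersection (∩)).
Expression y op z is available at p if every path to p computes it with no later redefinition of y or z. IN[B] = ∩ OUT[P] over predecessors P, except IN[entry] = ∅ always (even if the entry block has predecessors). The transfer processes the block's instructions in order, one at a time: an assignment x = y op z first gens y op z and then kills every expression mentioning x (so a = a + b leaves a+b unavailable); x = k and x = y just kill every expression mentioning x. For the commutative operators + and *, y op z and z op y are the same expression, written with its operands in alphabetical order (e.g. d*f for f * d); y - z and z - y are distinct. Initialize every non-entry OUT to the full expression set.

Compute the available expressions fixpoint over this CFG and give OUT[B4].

Answer: {a*a}

Working:
Fixpoint table:
  B0: | IN={} | OUT={}
  B1: | IN={} | OUT={a*a}
  B2: | IN={a*a} | OUT={a*a}
  B3: | IN={a*a} | OUT={a*a, a+b}
  B4: | IN={a*a} | OUT={a*a}

Merge at B4: IN[B4] = OUT[B2] ∩ OUT[B3] = {a*a}
Applying B4's transfer function to that IN value gives OUT[B4] (row B4 above).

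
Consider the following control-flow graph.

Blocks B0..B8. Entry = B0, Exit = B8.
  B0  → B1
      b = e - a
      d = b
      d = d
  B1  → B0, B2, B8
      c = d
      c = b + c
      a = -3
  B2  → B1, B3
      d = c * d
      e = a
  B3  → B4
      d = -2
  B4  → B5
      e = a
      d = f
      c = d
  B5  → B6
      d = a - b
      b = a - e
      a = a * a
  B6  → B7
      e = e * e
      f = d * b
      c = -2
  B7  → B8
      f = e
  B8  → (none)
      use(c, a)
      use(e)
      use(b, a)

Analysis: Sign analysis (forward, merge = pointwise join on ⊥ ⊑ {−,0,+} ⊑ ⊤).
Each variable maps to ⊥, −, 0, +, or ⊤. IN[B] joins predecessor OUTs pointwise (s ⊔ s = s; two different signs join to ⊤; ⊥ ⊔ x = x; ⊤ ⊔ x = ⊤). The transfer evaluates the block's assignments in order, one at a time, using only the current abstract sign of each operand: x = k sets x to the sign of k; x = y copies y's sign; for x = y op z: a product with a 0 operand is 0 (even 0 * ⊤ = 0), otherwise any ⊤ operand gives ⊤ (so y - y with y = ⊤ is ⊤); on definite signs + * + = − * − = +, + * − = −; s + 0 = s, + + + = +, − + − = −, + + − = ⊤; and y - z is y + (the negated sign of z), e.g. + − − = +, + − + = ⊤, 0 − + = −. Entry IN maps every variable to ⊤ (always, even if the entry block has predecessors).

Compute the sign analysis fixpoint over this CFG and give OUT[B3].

Answer: {a: -, b: ⊤, c: ⊤, d: -, e: -, f: ⊤}

Working:
Fixpoint table:
  B0:  IN=(all ⊤)  OUT=(all ⊤)
  B1:  IN=(all ⊤)  OUT={a:-; rest ⊤}
  B2:  IN={a:-; rest ⊤}  OUT={a:-, e:-; rest ⊤}
  B3:  IN={a:-, e:-; rest ⊤}  OUT={a:-, d:-, e:-; rest ⊤}
  B4:  IN={a:-, d:-, e:-; rest ⊤}  OUT={a:-, e:-; rest ⊤}
  B5:  IN={a:-, e:-; rest ⊤}  OUT={a:+, e:-; rest ⊤}
  B6:  IN={a:+, e:-; rest ⊤}  OUT={a:+, c:-, e:+; rest ⊤}
  B7:  IN={a:+, c:-, e:+; rest ⊤}  OUT={a:+, c:-, e:+, f:+; rest ⊤}
  B8:  IN=(all ⊤)  OUT=(all ⊤)

Merge at B3: IN[B3] = OUT[B2] = {a: -, b: ⊤, c: ⊤, d: ⊤, e: -, f: ⊤}
Applying B3's transfer function to that IN value gives OUT[B3] (row B3 above).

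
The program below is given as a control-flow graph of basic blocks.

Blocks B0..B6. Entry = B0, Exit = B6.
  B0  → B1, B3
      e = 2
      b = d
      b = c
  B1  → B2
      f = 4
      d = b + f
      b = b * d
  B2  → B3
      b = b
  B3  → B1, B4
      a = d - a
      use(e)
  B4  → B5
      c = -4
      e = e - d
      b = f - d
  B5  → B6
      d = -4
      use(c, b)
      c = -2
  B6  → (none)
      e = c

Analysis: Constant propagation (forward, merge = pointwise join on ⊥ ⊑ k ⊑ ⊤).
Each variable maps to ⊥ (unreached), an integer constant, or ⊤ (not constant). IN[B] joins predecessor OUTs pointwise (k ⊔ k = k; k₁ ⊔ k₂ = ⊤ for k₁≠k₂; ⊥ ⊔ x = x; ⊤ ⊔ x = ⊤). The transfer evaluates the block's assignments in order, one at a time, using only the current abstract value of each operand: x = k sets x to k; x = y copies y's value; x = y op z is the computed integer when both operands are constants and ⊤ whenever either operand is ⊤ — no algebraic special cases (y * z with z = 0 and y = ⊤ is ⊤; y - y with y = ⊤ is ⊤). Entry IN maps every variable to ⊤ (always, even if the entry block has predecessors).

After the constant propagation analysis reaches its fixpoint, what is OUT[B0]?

Answer: {a: ⊤, b: ⊤, c: ⊤, d: ⊤, e: 2, f: ⊤}

Working:
Converged values:
  B0:   IN=(all ⊤)   OUT={e:2; rest ⊤}
  B1:   IN={e:2; rest ⊤}   OUT={e:2, f:4; rest ⊤}
  B2:   IN={e:2, f:4; rest ⊤}   OUT={e:2, f:4; rest ⊤}
  B3:   IN={e:2; rest ⊤}   OUT={e:2; rest ⊤}
  B4:   IN={e:2; rest ⊤}   OUT={c:-4; rest ⊤}
  B5:   IN={c:-4; rest ⊤}   OUT={c:-2, d:-4; rest ⊤}
  B6:   IN={c:-2, d:-4; rest ⊤}   OUT={c:-2, d:-4, e:-2; rest ⊤}

B0 is the boundary node: IN[B0] = {a: ⊤, b: ⊤, c: ⊤, d: ⊤, e: ⊤, f: ⊤}
Applying B0's transfer function to that IN value gives OUT[B0] (row B0 above).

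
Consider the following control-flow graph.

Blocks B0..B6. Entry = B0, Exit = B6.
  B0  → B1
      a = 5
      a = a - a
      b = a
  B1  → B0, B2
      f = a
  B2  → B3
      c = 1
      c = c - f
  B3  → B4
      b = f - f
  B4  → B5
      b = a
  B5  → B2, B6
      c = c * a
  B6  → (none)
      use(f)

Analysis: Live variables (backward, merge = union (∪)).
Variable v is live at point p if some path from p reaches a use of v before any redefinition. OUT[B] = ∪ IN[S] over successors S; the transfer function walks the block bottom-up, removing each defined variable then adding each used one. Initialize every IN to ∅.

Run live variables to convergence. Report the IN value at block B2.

Fixpoint table:
  B0:  IN={}  OUT={a}
  B1:  IN={a}  OUT={a, f}
  B2:  IN={a, f}  OUT={a, c, f}
  B3:  IN={a, c, f}  OUT={a, c, f}
  B4:  IN={a, c, f}  OUT={a, c, f}
  B5:  IN={a, c, f}  OUT={a, f}
  B6:  IN={f}  OUT={}

Merge at B2: OUT[B2] = IN[B3] = {a, c, f}
Applying B2's transfer function to that OUT value gives IN[B2] (row B2 above).

Answer: {a, f}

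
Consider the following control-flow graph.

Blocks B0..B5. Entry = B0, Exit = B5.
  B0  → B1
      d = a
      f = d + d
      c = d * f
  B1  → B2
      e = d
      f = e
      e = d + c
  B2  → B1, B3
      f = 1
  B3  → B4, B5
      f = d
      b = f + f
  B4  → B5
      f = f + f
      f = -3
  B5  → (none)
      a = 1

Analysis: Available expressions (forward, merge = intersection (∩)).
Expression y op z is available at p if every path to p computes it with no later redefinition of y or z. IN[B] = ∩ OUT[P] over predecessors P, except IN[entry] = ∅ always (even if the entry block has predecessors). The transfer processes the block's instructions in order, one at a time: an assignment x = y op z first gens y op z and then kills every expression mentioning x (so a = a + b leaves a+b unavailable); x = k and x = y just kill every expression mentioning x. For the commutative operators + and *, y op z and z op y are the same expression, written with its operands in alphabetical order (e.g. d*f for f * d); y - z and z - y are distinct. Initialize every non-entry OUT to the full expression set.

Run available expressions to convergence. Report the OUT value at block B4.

Answer: {c+d, d+d}

Trace:
Converged values:
  B0:  IN={}  OUT={d*f, d+d}
  B1:  IN={d+d}  OUT={c+d, d+d}
  B2:  IN={c+d, d+d}  OUT={c+d, d+d}
  B3:  IN={c+d, d+d}  OUT={c+d, d+d, f+f}
  B4:  IN={c+d, d+d, f+f}  OUT={c+d, d+d}
  B5:  IN={c+d, d+d}  OUT={c+d, d+d}

Merge at B4: IN[B4] = OUT[B3] = {c+d, d+d, f+f}
Applying B4's transfer function to that IN value gives OUT[B4] (row B4 above).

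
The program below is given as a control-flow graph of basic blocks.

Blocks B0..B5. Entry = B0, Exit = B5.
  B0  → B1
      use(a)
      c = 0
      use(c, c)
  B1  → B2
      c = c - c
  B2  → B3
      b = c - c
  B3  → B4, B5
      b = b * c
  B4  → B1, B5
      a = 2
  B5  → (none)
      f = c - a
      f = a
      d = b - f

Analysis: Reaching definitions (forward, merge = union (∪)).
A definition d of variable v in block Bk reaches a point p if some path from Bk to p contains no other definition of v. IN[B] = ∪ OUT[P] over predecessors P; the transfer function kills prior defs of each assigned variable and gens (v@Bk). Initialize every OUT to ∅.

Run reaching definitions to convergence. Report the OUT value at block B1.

Fixpoint table:
  B0:  IN={}  OUT={c@B0}
  B1:  IN={a@B4, b@B3, c@B0, c@B1}  OUT={a@B4, b@B3, c@B1}
  B2:  IN={a@B4, b@B3, c@B1}  OUT={a@B4, b@B2, c@B1}
  B3:  IN={a@B4, b@B2, c@B1}  OUT={a@B4, b@B3, c@B1}
  B4:  IN={a@B4, b@B3, c@B1}  OUT={a@B4, b@B3, c@B1}
  B5:  IN={a@B4, b@B3, c@B1}  OUT={a@B4, b@B3, c@B1, d@B5, f@B5}

Merge at B1: IN[B1] = OUT[B0] ⊔ OUT[B4] = {a@B4, b@B3, c@B0, c@B1}
Applying B1's transfer function to that IN value gives OUT[B1] (row B1 above).

Answer: {a@B4, b@B3, c@B1}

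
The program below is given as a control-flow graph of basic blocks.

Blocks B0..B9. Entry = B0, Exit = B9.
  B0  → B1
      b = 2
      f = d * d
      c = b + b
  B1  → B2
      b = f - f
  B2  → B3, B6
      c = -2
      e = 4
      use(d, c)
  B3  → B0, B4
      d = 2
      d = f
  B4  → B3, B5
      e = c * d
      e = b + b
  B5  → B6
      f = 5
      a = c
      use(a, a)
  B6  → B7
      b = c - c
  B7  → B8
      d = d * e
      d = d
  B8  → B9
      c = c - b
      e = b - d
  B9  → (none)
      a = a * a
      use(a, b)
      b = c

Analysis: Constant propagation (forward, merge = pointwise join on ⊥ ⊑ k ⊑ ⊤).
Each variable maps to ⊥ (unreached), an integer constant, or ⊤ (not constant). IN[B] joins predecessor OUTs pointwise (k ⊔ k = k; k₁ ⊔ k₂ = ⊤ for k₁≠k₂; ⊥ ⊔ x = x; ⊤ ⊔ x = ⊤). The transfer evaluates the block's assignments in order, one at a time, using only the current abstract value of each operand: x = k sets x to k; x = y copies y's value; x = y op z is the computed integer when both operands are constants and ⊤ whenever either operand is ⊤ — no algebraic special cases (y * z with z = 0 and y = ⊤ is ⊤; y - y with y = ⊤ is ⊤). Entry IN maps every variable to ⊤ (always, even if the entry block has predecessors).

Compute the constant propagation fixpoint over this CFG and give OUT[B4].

Answer: {a: ⊤, b: ⊤, c: -2, d: ⊤, e: ⊤, f: ⊤}

Working:
Per-block solution:
  B0: | IN=(all ⊤) | OUT={b:2, c:4; rest ⊤}
  B1: | IN={b:2, c:4; rest ⊤} | OUT={c:4; rest ⊤}
  B2: | IN={c:4; rest ⊤} | OUT={c:-2, e:4; rest ⊤}
  B3: | IN={c:-2; rest ⊤} | OUT={c:-2; rest ⊤}
  B4: | IN={c:-2; rest ⊤} | OUT={c:-2; rest ⊤}
  B5: | IN={c:-2; rest ⊤} | OUT={a:-2, c:-2, f:5; rest ⊤}
  B6: | IN={c:-2; rest ⊤} | OUT={b:0, c:-2; rest ⊤}
  B7: | IN={b:0, c:-2; rest ⊤} | OUT={b:0, c:-2; rest ⊤}
  B8: | IN={b:0, c:-2; rest ⊤} | OUT={b:0, c:-2; rest ⊤}
  B9: | IN={b:0, c:-2; rest ⊤} | OUT={b:-2, c:-2; rest ⊤}

Merge at B4: IN[B4] = OUT[B3] = {a: ⊤, b: ⊤, c: -2, d: ⊤, e: ⊤, f: ⊤}
Applying B4's transfer function to that IN value gives OUT[B4] (row B4 above).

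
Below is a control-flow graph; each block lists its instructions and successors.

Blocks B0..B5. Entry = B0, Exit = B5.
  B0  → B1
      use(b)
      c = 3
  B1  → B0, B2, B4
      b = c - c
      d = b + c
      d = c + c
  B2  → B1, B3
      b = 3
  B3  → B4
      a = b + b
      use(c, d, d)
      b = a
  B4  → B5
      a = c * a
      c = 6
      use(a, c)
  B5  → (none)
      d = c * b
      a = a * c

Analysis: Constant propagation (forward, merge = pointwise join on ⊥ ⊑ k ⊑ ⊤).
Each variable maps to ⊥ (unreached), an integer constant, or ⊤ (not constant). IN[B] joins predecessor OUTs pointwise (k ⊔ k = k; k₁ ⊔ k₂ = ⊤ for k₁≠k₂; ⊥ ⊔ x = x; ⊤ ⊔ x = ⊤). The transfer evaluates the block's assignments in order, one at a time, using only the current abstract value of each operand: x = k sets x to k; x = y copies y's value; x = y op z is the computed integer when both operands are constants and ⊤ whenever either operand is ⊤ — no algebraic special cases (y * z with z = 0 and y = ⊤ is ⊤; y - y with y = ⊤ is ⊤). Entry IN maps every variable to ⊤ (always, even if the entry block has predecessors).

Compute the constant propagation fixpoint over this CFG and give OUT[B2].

Answer: {a: ⊤, b: 3, c: 3, d: 6, e: ⊤, f: ⊤}

Derivation:
Converged values:
  B0:  IN=(all ⊤)  OUT={c:3; rest ⊤}
  B1:  IN={c:3; rest ⊤}  OUT={b:0, c:3, d:6; rest ⊤}
  B2:  IN={b:0, c:3, d:6; rest ⊤}  OUT={b:3, c:3, d:6; rest ⊤}
  B3:  IN={b:3, c:3, d:6; rest ⊤}  OUT={a:6, b:6, c:3, d:6; rest ⊤}
  B4:  IN={c:3, d:6; rest ⊤}  OUT={c:6, d:6; rest ⊤}
  B5:  IN={c:6, d:6; rest ⊤}  OUT={c:6; rest ⊤}

Merge at B2: IN[B2] = OUT[B1] = {a: ⊤, b: 0, c: 3, d: 6, e: ⊤, f: ⊤}
Applying B2's transfer function to that IN value gives OUT[B2] (row B2 above).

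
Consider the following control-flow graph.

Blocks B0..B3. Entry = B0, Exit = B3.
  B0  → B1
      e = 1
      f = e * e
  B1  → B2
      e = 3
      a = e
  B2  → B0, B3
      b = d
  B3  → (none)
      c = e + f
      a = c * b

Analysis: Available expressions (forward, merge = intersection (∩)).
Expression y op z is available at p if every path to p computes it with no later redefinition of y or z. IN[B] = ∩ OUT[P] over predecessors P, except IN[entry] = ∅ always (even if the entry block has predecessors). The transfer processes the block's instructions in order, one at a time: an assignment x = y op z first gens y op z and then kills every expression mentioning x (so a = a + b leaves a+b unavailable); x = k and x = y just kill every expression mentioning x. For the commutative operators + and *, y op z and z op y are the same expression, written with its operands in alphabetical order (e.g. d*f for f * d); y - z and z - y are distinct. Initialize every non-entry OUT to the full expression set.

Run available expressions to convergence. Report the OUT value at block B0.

Answer: {e*e}

Trace:
Fixpoint table:
  B0: | IN={} | OUT={e*e}
  B1: | IN={e*e} | OUT={}
  B2: | IN={} | OUT={}
  B3: | IN={} | OUT={b*c, e+f}

Merge at B0 (entry node, so the boundary value {} is joined with the incoming edge(s)): IN[B0] = {} ∩ OUT[B2] = {}
Applying B0's transfer function to that IN value gives OUT[B0] (row B0 above).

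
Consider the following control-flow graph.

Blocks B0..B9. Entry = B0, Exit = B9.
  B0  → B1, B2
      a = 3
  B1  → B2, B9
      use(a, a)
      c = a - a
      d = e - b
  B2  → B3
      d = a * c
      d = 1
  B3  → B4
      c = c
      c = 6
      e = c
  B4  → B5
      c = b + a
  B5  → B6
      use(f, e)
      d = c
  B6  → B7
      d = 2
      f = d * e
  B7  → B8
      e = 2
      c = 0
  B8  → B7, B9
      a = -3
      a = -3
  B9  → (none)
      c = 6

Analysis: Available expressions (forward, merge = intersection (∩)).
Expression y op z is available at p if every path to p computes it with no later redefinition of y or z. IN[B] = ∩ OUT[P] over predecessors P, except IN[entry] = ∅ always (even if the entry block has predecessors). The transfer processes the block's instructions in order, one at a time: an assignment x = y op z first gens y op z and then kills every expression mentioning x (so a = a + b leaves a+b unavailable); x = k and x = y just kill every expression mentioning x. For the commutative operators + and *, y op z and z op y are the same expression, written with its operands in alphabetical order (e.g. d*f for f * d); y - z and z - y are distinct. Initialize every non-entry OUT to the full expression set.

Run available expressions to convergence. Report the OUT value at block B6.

Per-block solution:
  B0: | IN={} | OUT={}
  B1: | IN={} | OUT={a-a, e-b}
  B2: | IN={} | OUT={a*c}
  B3: | IN={a*c} | OUT={}
  B4: | IN={} | OUT={a+b}
  B5: | IN={a+b} | OUT={a+b}
  B6: | IN={a+b} | OUT={a+b, d*e}
  B7: | IN={} | OUT={}
  B8: | IN={} | OUT={}
  B9: | IN={} | OUT={}

Merge at B6: IN[B6] = OUT[B5] = {a+b}
Applying B6's transfer function to that IN value gives OUT[B6] (row B6 above).

Answer: {a+b, d*e}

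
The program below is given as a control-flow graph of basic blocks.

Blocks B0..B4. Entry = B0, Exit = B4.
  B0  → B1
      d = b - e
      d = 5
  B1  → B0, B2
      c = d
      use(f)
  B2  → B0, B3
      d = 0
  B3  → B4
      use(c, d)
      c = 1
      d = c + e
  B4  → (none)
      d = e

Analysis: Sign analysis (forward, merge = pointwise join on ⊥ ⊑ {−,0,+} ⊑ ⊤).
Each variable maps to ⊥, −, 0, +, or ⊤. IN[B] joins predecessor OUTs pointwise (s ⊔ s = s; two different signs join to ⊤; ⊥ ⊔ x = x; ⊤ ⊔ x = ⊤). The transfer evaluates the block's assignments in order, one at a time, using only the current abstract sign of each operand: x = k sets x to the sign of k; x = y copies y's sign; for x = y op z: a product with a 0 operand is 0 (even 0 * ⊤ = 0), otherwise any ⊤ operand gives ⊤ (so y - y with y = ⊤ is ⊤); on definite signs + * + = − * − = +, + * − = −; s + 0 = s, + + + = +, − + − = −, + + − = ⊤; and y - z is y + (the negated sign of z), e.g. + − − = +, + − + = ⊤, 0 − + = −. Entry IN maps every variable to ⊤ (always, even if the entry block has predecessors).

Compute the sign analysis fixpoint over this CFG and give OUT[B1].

Answer: {a: ⊤, b: ⊤, c: +, d: +, e: ⊤, f: ⊤}

Derivation:
Fixpoint table:
  B0:  IN=(all ⊤)  OUT={d:+; rest ⊤}
  B1:  IN={d:+; rest ⊤}  OUT={c:+, d:+; rest ⊤}
  B2:  IN={c:+, d:+; rest ⊤}  OUT={c:+, d:0; rest ⊤}
  B3:  IN={c:+, d:0; rest ⊤}  OUT={c:+; rest ⊤}
  B4:  IN={c:+; rest ⊤}  OUT={c:+; rest ⊤}

Merge at B1: IN[B1] = OUT[B0] = {a: ⊤, b: ⊤, c: ⊤, d: +, e: ⊤, f: ⊤}
Applying B1's transfer function to that IN value gives OUT[B1] (row B1 above).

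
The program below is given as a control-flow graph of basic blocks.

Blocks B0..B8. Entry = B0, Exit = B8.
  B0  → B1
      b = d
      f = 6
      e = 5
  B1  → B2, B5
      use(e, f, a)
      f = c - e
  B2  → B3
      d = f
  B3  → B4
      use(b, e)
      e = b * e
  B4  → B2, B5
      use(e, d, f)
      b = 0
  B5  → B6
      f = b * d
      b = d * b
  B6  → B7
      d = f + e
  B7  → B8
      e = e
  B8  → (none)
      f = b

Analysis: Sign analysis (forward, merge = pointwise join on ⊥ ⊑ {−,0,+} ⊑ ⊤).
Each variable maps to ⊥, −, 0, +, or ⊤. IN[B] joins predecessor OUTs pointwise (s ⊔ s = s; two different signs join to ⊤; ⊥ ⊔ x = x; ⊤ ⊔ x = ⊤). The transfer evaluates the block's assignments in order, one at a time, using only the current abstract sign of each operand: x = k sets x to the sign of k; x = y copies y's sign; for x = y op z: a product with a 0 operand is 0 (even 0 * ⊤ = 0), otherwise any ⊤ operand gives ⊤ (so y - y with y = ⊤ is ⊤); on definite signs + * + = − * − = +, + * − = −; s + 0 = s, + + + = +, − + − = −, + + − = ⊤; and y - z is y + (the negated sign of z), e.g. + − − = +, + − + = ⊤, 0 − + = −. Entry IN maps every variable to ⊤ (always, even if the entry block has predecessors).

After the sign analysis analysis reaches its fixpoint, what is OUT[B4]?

Fixpoint table:
  B0:  IN=(all ⊤)  OUT={e:+, f:+; rest ⊤}
  B1:  IN={e:+, f:+; rest ⊤}  OUT={e:+; rest ⊤}
  B2:  IN=(all ⊤)  OUT=(all ⊤)
  B3:  IN=(all ⊤)  OUT=(all ⊤)
  B4:  IN=(all ⊤)  OUT={b:0; rest ⊤}
  B5:  IN=(all ⊤)  OUT=(all ⊤)
  B6:  IN=(all ⊤)  OUT=(all ⊤)
  B7:  IN=(all ⊤)  OUT=(all ⊤)
  B8:  IN=(all ⊤)  OUT=(all ⊤)

Merge at B4: IN[B4] = OUT[B3] = {a: ⊤, b: ⊤, c: ⊤, d: ⊤, e: ⊤, f: ⊤}
Applying B4's transfer function to that IN value gives OUT[B4] (row B4 above).

Answer: {a: ⊤, b: 0, c: ⊤, d: ⊤, e: ⊤, f: ⊤}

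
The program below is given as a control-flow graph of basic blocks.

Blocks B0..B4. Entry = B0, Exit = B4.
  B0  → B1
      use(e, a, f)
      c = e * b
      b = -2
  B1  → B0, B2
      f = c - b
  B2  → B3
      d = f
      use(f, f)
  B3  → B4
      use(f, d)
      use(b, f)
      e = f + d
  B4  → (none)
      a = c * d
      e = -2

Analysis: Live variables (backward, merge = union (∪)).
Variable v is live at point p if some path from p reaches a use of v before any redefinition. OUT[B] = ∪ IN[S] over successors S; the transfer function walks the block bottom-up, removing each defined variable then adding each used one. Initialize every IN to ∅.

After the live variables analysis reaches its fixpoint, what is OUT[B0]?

Fixpoint table:
  B0: | IN={a, b, e, f} | OUT={a, b, c, e}
  B1: | IN={a, b, c, e} | OUT={a, b, c, e, f}
  B2: | IN={b, c, f} | OUT={b, c, d, f}
  B3: | IN={b, c, d, f} | OUT={c, d}
  B4: | IN={c, d} | OUT={}

Merge at B0: OUT[B0] = IN[B1] = {a, b, c, e}

Answer: {a, b, c, e}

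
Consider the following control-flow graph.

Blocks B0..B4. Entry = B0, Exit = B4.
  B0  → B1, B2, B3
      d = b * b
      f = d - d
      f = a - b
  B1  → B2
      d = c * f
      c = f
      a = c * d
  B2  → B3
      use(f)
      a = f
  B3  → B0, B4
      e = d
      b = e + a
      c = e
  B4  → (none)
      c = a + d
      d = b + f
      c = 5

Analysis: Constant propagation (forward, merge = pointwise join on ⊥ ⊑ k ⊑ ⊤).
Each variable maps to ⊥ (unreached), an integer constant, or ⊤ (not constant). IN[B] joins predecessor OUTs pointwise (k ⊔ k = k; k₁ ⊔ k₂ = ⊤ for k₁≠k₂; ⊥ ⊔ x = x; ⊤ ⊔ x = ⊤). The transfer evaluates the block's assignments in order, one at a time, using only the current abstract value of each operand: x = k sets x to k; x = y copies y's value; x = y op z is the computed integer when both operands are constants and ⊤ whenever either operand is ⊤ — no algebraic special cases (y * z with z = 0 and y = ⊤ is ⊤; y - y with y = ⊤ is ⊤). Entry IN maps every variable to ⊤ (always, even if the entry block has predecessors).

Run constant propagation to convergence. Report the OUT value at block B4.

Fixpoint table:
  B0:   IN=(all ⊤)   OUT=(all ⊤)
  B1:   IN=(all ⊤)   OUT=(all ⊤)
  B2:   IN=(all ⊤)   OUT=(all ⊤)
  B3:   IN=(all ⊤)   OUT=(all ⊤)
  B4:   IN=(all ⊤)   OUT={c:5; rest ⊤}

Merge at B4: IN[B4] = OUT[B3] = {a: ⊤, b: ⊤, c: ⊤, d: ⊤, e: ⊤, f: ⊤}
Applying B4's transfer function to that IN value gives OUT[B4] (row B4 above).

Answer: {a: ⊤, b: ⊤, c: 5, d: ⊤, e: ⊤, f: ⊤}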